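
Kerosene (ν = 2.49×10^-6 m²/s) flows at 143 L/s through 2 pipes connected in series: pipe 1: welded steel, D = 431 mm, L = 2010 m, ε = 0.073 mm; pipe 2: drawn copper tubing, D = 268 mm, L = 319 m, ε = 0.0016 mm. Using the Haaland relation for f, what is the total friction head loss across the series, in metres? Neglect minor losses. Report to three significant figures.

Pipe 1: V = 0.9801 m/s, Re = 1.70×10^5, ε/D = 1.69×10^-4, f = 0.01707, h_1 = f(L/D)V²/2g = 3.898 m
Pipe 2: V = 2.535 m/s, Re = 2.73×10^5, ε/D = 5.97×10^-6, f = 0.01465, h_2 = f(L/D)V²/2g = 5.710 m
Series → Q common, losses add: H = Σh = 9.607 m

H ≈ 9.61 m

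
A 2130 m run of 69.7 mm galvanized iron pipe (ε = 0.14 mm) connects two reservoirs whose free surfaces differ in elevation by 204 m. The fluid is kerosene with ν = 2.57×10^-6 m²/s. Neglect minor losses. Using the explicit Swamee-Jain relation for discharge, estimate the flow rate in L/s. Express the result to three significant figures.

Swamee-Jain (Type II): Q = -0.965·√(gD⁵h_f/L)·ln[ε/(3.7D) + √(3.17ν²L/(gD³h_f))]
√(gD⁵h_f/L) = √(9.81·0.0697⁵·204/2130) = 0.001243
ε/(3.7D) = 5.43×10^-4; √(3.17ν²L/(gD³h_f)) = 2.57×10^-4
Q = -0.965·0.001243·ln(7.994×10^-4) = 0.008556 m³/s
Check: V = 2.24 m/s, Re = 6.08×10^4, f = 0.02631, h_f = 206 m ≈ 204 m ✓

Q ≈ 8.56 L/s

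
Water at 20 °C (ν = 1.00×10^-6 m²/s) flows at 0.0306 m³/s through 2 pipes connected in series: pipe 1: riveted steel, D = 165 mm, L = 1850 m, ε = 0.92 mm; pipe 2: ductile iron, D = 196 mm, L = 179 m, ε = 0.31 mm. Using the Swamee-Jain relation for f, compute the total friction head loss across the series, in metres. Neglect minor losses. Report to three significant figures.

H ≈ 38.5 m

Pipe 1: V = 1.431 m/s, Re = 2.36×10^5, ε/D = 0.00558, f = 0.03192, h_1 = f(L/D)V²/2g = 37.36 m
Pipe 2: V = 1.014 m/s, Re = 1.99×10^5, ε/D = 0.00158, f = 0.02324, h_2 = f(L/D)V²/2g = 1.113 m
Series → Q common, losses add: H = Σh = 38.48 m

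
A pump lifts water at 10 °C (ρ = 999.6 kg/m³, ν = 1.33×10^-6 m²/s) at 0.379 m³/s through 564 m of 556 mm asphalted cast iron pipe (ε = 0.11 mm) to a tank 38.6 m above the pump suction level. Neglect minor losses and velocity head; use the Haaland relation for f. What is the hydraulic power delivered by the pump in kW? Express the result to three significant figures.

P_hyd ≈ 150 kW

V = 4Q/(πD²) = 1.561 m/s; Re = 6.53×10^5; ε/D = 1.98×10^-4; f = 0.01496
h_f = f(L/D)V²/2g = 1.885 m
Total head H = z + h_f = 38.6 + 1.885 = 40.48 m
P_hyd = ρgQH = 999.6·9.81·0.379·40.48 = 150.5 kW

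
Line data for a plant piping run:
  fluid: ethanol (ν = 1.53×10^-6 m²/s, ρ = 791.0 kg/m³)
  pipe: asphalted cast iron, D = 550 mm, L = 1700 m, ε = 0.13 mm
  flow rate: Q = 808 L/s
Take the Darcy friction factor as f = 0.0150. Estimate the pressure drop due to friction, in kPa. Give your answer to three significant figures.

V = 4Q/(πD²) = 4·0.808/(π·0.550²) = 3.401 m/s
h_f = f(L/D)V²/(2g) = 0.01500·(1700/0.550)·3.401²/(2·9.81) = 27.33 m
Δp = ρg·h_f = 791.0·9.81·27.33 = 212.1 kPa

Δp ≈ 212 kPa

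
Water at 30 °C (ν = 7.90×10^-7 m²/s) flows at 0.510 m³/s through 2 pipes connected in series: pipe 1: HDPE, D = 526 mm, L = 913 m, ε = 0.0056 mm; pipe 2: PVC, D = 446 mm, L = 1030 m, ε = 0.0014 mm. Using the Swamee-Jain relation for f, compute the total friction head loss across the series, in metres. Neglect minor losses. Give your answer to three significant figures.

Pipe 1: V = 2.347 m/s, Re = 1.56×10^6, ε/D = 1.06×10^-5, f = 0.01112, h_1 = f(L/D)V²/2g = 5.421 m
Pipe 2: V = 3.264 m/s, Re = 1.84×10^6, ε/D = 3.14×10^-6, f = 0.01062, h_2 = f(L/D)V²/2g = 13.32 m
Series → Q common, losses add: H = Σh = 18.74 m

H ≈ 18.7 m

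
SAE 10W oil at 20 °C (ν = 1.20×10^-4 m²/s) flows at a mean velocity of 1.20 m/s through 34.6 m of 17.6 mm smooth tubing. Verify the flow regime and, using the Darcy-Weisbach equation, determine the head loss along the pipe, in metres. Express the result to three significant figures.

h_f ≈ 52.5 m

Re = VD/ν = 1.20·0.01760/1.20×10^-4 = 176 → laminar (Re < 2300)
f = 64/Re = 0.3636
h_f = f(L/D)V²/(2g) = 0.3636·(34.6/0.01760)·1.20²/(2·9.81) = 52.47 m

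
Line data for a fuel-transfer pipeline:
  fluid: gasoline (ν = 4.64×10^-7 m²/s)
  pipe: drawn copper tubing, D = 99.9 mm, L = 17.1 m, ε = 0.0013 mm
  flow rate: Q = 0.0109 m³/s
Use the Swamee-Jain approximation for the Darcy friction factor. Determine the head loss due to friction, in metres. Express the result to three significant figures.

h_f ≈ 0.245 m

V = 4Q/(πD²) = 4·0.0109/(π·0.0999²) = 1.391 m/s
Re = VD/ν = 1.391·0.0999/4.64×10^-7 = 2.99×10^5 → turbulent
ε/D = 0.0013/99.9 = 1.30×10^-5
Swamee-Jain: f = 0.01453
h_f = f(L/D)V²/(2g) = 0.01453·(17.1/0.0999)·1.391²/(2·9.81) = 0.2452 m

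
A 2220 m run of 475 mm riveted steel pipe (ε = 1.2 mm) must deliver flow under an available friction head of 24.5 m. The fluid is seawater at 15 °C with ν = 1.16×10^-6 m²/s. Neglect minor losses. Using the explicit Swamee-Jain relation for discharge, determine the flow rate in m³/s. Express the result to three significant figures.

Q ≈ 0.359 m³/s

Swamee-Jain (Type II): Q = -0.965·√(gD⁵h_f/L)·ln[ε/(3.7D) + √(3.17ν²L/(gD³h_f))]
√(gD⁵h_f/L) = √(9.81·0.475⁵·24.5/2220) = 0.05117
ε/(3.7D) = 6.83×10^-4; √(3.17ν²L/(gD³h_f)) = 1.92×10^-5
Q = -0.965·0.05117·ln(7.020×10^-4) = 0.3585 m³/s
Check: V = 2.02 m/s, Re = 8.29×10^5, f = 0.02521, h_f = 24.6 m ≈ 24.5 m ✓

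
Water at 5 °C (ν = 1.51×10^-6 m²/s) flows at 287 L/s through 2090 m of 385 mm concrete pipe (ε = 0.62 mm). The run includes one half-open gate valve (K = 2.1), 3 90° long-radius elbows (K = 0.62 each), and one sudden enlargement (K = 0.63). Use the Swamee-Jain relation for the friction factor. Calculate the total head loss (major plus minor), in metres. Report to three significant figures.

H_L ≈ 39.4 m

V = 4Q/(πD²) = 2.465 m/s; V²/2g = 0.3098 m
Re = 6.29×10^5, ε/D = 0.00161 → f = 0.02257 (Swamee-Jain)
Major: h_f = f(L/D)·V²/2g = 0.02257·5429·0.3098 = 37.96 m
Minor: ΣK = 4.59; h_m = ΣK·V²/2g = 1.422 m
Total H_L = 37.96 + 1.422 = 39.38 m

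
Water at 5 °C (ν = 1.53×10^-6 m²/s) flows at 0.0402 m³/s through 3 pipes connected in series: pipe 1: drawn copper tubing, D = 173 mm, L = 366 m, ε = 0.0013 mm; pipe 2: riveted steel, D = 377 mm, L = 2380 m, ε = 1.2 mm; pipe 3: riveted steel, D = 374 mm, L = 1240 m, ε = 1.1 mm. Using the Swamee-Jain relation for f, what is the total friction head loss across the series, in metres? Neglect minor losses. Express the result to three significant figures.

Pipe 1: V = 1.710 m/s, Re = 1.93×10^5, ε/D = 7.51×10^-6, f = 0.01570, h_1 = f(L/D)V²/2g = 4.952 m
Pipe 2: V = 0.3601 m/s, Re = 8.87×10^4, ε/D = 0.00318, f = 0.02827, h_2 = f(L/D)V²/2g = 1.180 m
Pipe 3: V = 0.3659 m/s, Re = 8.94×10^4, ε/D = 0.00294, f = 0.02774, h_3 = f(L/D)V²/2g = 0.6277 m
Series → Q common, losses add: H = Σh = 6.760 m

H ≈ 6.76 m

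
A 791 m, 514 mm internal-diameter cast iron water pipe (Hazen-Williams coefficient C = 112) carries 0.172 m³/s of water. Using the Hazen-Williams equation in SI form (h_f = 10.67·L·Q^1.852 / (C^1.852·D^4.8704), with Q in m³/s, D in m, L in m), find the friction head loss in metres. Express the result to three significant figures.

h_f ≈ 1.33 m

h_f = 10.67·791·0.172^1.852 / (112^1.852·0.514^4.8704) = 1.328 m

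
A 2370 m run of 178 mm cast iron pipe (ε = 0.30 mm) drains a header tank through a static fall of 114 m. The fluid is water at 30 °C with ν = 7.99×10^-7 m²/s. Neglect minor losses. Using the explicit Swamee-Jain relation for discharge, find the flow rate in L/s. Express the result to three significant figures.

Swamee-Jain (Type II): Q = -0.965·√(gD⁵h_f/L)·ln[ε/(3.7D) + √(3.17ν²L/(gD³h_f))]
√(gD⁵h_f/L) = √(9.81·0.178⁵·114/2370) = 0.009183
ε/(3.7D) = 4.56×10^-4; √(3.17ν²L/(gD³h_f)) = 2.76×10^-5
Q = -0.965·0.009183·ln(4.831×10^-4) = 0.06766 m³/s
Check: V = 2.72 m/s, Re = 6.06×10^5, f = 0.02284, h_f = 115 m ≈ 114 m ✓

Q ≈ 67.7 L/s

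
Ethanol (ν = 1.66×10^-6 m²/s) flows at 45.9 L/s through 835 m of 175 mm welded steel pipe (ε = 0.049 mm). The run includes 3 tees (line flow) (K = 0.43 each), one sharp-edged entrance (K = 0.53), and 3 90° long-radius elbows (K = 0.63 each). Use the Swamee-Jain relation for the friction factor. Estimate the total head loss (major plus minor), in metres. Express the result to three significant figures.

H_L ≈ 16.3 m

V = 4Q/(πD²) = 1.908 m/s; V²/2g = 0.1856 m
Re = 2.01×10^5, ε/D = 2.80×10^-4 → f = 0.01765 (Swamee-Jain)
Major: h_f = f(L/D)·V²/2g = 0.01765·4771·0.1856 = 15.63 m
Minor: ΣK = 3.71; h_m = ΣK·V²/2g = 0.6886 m
Total H_L = 15.63 + 0.6886 = 16.32 m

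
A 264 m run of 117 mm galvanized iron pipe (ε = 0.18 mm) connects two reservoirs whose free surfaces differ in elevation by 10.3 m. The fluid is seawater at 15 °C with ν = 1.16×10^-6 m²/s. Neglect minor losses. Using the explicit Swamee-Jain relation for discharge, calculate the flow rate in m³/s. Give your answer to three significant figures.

Q ≈ 0.0213 m³/s

Swamee-Jain (Type II): Q = -0.965·√(gD⁵h_f/L)·ln[ε/(3.7D) + √(3.17ν²L/(gD³h_f))]
√(gD⁵h_f/L) = √(9.81·0.117⁵·10.3/264) = 0.002897
ε/(3.7D) = 4.16×10^-4; √(3.17ν²L/(gD³h_f)) = 8.34×10^-5
Q = -0.965·0.002897·ln(4.992×10^-4) = 0.02125 m³/s
Check: V = 1.98 m/s, Re = 1.99×10^5, f = 0.02310, h_f = 10.4 m ≈ 10.3 m ✓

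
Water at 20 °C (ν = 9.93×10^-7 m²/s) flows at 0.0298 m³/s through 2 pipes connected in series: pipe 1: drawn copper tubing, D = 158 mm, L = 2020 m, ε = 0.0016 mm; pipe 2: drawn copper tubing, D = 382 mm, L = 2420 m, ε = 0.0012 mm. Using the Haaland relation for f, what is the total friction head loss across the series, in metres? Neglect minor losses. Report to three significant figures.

Pipe 1: V = 1.520 m/s, Re = 2.42×10^5, ε/D = 1.01×10^-5, f = 0.01501, h_1 = f(L/D)V²/2g = 22.59 m
Pipe 2: V = 0.2600 m/s, Re = 1.00×10^5, ε/D = 3.14×10^-6, f = 0.01783, h_2 = f(L/D)V²/2g = 0.3893 m
Series → Q common, losses add: H = Σh = 22.98 m

H ≈ 23.0 m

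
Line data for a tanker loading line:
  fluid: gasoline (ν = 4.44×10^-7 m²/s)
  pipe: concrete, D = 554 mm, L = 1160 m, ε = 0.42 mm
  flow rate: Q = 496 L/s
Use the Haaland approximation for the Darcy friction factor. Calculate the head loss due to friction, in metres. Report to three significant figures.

V = 4Q/(πD²) = 4·0.496/(π·0.554²) = 2.058 m/s
Re = VD/ν = 2.058·0.554/4.44×10^-7 = 2.57×10^6 → turbulent
ε/D = 0.42/554 = 7.58×10^-4
Haaland: f = 0.01854
h_f = f(L/D)V²/(2g) = 0.01854·(1160/0.554)·2.058²/(2·9.81) = 8.378 m

h_f ≈ 8.38 m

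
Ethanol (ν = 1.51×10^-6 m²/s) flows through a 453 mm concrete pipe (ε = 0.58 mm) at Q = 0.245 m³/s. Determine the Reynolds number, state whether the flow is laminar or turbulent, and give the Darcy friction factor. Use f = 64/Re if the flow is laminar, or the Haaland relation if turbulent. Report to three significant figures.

Re ≈ 4.56×10^5; turbulent; f ≈ 0.0214

V = 4Q/(πD²) = 1.520 m/s
Re = VD/ν = 1.520·0.453/1.51×10^-6 = 4.56×10^5
Re > 4000 → turbulent; ε/D = 0.00128
Haaland: f = 0.02139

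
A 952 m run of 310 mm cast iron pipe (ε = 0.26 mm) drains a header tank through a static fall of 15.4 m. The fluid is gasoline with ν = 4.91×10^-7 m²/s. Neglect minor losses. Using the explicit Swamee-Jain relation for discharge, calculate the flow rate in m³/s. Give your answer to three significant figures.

Swamee-Jain (Type II): Q = -0.965·√(gD⁵h_f/L)·ln[ε/(3.7D) + √(3.17ν²L/(gD³h_f))]
√(gD⁵h_f/L) = √(9.81·0.310⁵·15.4/952) = 0.02131
ε/(3.7D) = 2.27×10^-4; √(3.17ν²L/(gD³h_f)) = 1.27×10^-5
Q = -0.965·0.02131·ln(2.394×10^-4) = 0.1715 m³/s
Check: V = 2.27 m/s, Re = 1.43×10^6, f = 0.01914, h_f = 15.5 m ≈ 15.4 m ✓

Q ≈ 0.171 m³/s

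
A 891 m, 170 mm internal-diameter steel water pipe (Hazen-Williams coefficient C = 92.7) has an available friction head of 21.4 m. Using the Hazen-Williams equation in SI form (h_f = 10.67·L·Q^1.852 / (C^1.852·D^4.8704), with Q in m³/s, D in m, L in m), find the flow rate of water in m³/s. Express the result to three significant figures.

Rearranging: Q = [h_f·C^1.852·D^4.8704 / (10.67·L)]^(1/1.852)
Q = [21.4·92.7^1.852·0.170^4.8704 / (10.67·891)]^0.540 = 0.03264 m³/s

Q ≈ 0.0326 m³/s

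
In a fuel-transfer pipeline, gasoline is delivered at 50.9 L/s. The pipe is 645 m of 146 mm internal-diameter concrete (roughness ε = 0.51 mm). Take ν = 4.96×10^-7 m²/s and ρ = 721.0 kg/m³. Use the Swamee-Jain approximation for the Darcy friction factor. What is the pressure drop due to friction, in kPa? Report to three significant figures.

V = 4Q/(πD²) = 4·0.0509/(π·0.146²) = 3.040 m/s
Re = VD/ν = 3.040·0.146/4.96×10^-7 = 8.95×10^5 → turbulent
ε/D = 0.51/146 = 0.00349
Swamee-Jain: f = 0.02753
h_f = f(L/D)V²/(2g) = 0.02753·(645/0.146)·3.040²/(2·9.81) = 57.30 m
Δp = ρg·h_f = 721.0·9.81·57.30 = 405.3 kPa

Δp ≈ 405 kPa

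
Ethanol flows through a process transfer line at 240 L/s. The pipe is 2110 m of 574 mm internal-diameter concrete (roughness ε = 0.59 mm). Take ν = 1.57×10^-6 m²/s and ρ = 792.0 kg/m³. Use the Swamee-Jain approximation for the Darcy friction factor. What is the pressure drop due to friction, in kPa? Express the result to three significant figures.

V = 4Q/(πD²) = 4·0.240/(π·0.574²) = 0.9275 m/s
Re = VD/ν = 0.9275·0.574/1.57×10^-6 = 3.39×10^5 → turbulent
ε/D = 0.59/574 = 0.00103
Swamee-Jain: f = 0.02075
h_f = f(L/D)V²/(2g) = 0.02075·(2110/0.574)·0.9275²/(2·9.81) = 3.345 m
Δp = ρg·h_f = 792.0·9.81·3.345 = 25.99 kPa

Δp ≈ 26.0 kPa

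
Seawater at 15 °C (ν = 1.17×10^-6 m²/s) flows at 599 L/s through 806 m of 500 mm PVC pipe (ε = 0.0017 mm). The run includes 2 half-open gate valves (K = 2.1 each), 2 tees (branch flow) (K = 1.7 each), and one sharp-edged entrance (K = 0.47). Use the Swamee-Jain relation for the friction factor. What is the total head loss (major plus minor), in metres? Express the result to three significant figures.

V = 4Q/(πD²) = 3.051 m/s; V²/2g = 0.4743 m
Re = 1.30×10^6, ε/D = 3.40×10^-6 → f = 0.01121 (Swamee-Jain)
Major: h_f = f(L/D)·V²/2g = 0.01121·1612·0.4743 = 8.569 m
Minor: ΣK = 8.07; h_m = ΣK·V²/2g = 3.828 m
Total H_L = 8.569 + 3.828 = 12.40 m

H_L ≈ 12.4 m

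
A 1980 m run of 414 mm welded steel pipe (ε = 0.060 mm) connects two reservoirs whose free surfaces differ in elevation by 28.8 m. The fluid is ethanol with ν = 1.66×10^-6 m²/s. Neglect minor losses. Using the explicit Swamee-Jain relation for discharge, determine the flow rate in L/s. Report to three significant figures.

Swamee-Jain (Type II): Q = -0.965·√(gD⁵h_f/L)·ln[ε/(3.7D) + √(3.17ν²L/(gD³h_f))]
√(gD⁵h_f/L) = √(9.81·0.414⁵·28.8/1980) = 0.04166
ε/(3.7D) = 3.92×10^-5; √(3.17ν²L/(gD³h_f)) = 2.94×10^-5
Q = -0.965·0.04166·ln(6.854×10^-5) = 0.3854 m³/s
Check: V = 2.86 m/s, Re = 7.14×10^5, f = 0.01449, h_f = 29.0 m ≈ 28.8 m ✓

Q ≈ 385 L/s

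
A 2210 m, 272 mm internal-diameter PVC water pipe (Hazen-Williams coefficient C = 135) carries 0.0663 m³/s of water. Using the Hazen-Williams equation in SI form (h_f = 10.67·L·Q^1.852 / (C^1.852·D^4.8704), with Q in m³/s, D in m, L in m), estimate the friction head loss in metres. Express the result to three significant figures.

h_f = 10.67·2210·0.0663^1.852 / (135^1.852·0.272^4.8704) = 9.965 m

h_f ≈ 9.97 m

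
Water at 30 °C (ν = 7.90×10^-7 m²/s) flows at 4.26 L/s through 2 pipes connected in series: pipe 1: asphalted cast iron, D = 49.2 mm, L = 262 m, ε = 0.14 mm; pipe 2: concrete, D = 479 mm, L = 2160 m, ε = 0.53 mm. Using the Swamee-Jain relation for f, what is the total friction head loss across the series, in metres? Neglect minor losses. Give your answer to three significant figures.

Pipe 1: V = 2.241 m/s, Re = 1.40×10^5, ε/D = 0.00285, f = 0.02698, h_1 = f(L/D)V²/2g = 36.77 m
Pipe 2: V = 0.02364 m/s, Re = 1.43×10^4, ε/D = 0.00111, f = 0.03030, h_2 = f(L/D)V²/2g = 0.003892 m
Series → Q common, losses add: H = Σh = 36.77 m

H ≈ 36.8 m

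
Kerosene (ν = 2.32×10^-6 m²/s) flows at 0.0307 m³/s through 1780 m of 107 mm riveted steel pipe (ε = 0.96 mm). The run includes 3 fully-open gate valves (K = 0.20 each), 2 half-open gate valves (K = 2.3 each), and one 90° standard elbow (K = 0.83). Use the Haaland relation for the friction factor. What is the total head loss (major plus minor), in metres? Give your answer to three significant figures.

V = 4Q/(πD²) = 3.414 m/s; V²/2g = 0.5941 m
Re = 1.57×10^5, ε/D = 0.00897 → f = 0.03700 (Haaland)
Major: h_f = f(L/D)·V²/2g = 0.03700·16636·0.5941 = 365.7 m
Minor: ΣK = 6.03; h_m = ΣK·V²/2g = 3.582 m
Total H_L = 365.7 + 3.582 = 369.3 m

H_L ≈ 369 m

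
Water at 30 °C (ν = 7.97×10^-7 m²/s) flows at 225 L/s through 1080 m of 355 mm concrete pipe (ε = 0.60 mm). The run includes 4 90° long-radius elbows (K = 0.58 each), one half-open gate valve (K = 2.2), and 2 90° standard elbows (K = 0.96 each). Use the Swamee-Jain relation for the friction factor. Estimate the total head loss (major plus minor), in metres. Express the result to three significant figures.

H_L ≈ 19.9 m

V = 4Q/(πD²) = 2.273 m/s; V²/2g = 0.2634 m
Re = 1.01×10^6, ε/D = 0.00169 → f = 0.02269 (Swamee-Jain)
Major: h_f = f(L/D)·V²/2g = 0.02269·3042·0.2634 = 18.18 m
Minor: ΣK = 6.44; h_m = ΣK·V²/2g = 1.696 m
Total H_L = 18.18 + 1.696 = 19.88 m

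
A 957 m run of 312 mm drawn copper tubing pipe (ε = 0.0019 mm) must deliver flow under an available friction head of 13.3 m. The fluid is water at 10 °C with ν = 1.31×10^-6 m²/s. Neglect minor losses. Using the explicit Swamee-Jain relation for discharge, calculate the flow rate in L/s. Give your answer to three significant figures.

Swamee-Jain (Type II): Q = -0.965·√(gD⁵h_f/L)·ln[ε/(3.7D) + √(3.17ν²L/(gD³h_f))]
√(gD⁵h_f/L) = √(9.81·0.312⁵·13.3/957) = 0.02008
ε/(3.7D) = 1.65×10^-6; √(3.17ν²L/(gD³h_f)) = 3.62×10^-5
Q = -0.965·0.02008·ln(3.789×10^-5) = 0.1972 m³/s
Check: V = 2.58 m/s, Re = 6.14×10^5, f = 0.01273, h_f = 13.2 m ≈ 13.3 m ✓

Q ≈ 197 L/s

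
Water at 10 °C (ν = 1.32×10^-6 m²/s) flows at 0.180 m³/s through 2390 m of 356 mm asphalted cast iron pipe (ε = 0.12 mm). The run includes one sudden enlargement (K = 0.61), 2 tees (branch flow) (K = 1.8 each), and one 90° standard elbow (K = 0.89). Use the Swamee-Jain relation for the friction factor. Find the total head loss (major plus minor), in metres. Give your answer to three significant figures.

H_L ≈ 19.5 m

V = 4Q/(πD²) = 1.808 m/s; V²/2g = 0.1667 m
Re = 4.88×10^5, ε/D = 3.37×10^-4 → f = 0.01669 (Swamee-Jain)
Major: h_f = f(L/D)·V²/2g = 0.01669·6713·0.1667 = 18.67 m
Minor: ΣK = 5.10; h_m = ΣK·V²/2g = 0.8500 m
Total H_L = 18.67 + 0.8500 = 19.52 m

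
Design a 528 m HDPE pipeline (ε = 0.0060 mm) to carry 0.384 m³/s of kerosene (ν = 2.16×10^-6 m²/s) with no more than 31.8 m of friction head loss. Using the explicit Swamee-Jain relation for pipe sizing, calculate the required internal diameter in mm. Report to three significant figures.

Swamee-Jain (Type III): D = 0.66·[ε^1.25·(LQ²/(gh_f))^4.75 + ν·Q^9.4·(L/(gh_f))^5.2]^0.04
LQ²/(gh_f) = 0.2496; L/(gh_f) = 1.693
Term 1 = ε^1.25·(…)^4.75 = 4.07×10^-10; Term 2 = ν·Q^9.4·(…)^5.2 = 4.13×10^-9
D = 0.66·(4.07×10^-10 + 4.13×10^-9)^0.04 = 0.3061 m = 306 mm
Check: V = 5.22 m/s, Re = 7.40×10^5, f = 0.01261, h_f = 30.2 m ≈ 31.8 m ✓

D ≈ 306 mm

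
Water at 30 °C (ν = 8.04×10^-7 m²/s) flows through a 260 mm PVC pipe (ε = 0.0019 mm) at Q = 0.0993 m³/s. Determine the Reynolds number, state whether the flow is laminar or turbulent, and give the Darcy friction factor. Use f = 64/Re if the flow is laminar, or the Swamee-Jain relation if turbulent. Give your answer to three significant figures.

V = 4Q/(πD²) = 1.870 m/s
Re = VD/ν = 1.870·0.260/8.04×10^-7 = 6.05×10^5
Re > 4000 → turbulent; ε/D = 7.31×10^-6
Swamee-Jain: f = 0.01279

Re ≈ 6.05×10^5; turbulent; f ≈ 0.0128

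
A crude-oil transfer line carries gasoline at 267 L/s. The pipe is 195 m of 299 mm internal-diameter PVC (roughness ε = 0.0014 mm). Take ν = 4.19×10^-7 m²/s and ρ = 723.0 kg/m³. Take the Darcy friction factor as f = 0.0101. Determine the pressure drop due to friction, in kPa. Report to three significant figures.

V = 4Q/(πD²) = 4·0.267/(π·0.299²) = 3.803 m/s
h_f = f(L/D)V²/(2g) = 0.01010·(195/0.299)·3.803²/(2·9.81) = 4.854 m
Δp = ρg·h_f = 723.0·9.81·4.854 = 34.43 kPa

Δp ≈ 34.4 kPa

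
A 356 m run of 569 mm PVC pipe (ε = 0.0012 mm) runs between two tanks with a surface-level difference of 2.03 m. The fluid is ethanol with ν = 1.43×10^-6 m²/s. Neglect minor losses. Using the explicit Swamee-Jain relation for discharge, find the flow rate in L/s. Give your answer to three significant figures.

Swamee-Jain (Type II): Q = -0.965·√(gD⁵h_f/L)·ln[ε/(3.7D) + √(3.17ν²L/(gD³h_f))]
√(gD⁵h_f/L) = √(9.81·0.569⁵·2.03/356) = 0.05776
ε/(3.7D) = 5.70×10^-7; √(3.17ν²L/(gD³h_f)) = 2.51×10^-5
Q = -0.965·0.05776·ln(2.565×10^-5) = 0.5892 m³/s
Check: V = 2.32 m/s, Re = 9.22×10^5, f = 0.01182, h_f = 2.02 m ≈ 2.03 m ✓

Q ≈ 589 L/s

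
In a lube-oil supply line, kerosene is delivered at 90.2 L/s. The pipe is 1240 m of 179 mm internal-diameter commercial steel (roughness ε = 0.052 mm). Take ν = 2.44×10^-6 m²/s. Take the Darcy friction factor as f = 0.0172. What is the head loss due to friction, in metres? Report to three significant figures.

V = 4Q/(πD²) = 4·0.0902/(π·0.179²) = 3.584 m/s
h_f = f(L/D)V²/(2g) = 0.01720·(1240/0.179)·3.584²/(2·9.81) = 78.02 m

h_f ≈ 78.0 m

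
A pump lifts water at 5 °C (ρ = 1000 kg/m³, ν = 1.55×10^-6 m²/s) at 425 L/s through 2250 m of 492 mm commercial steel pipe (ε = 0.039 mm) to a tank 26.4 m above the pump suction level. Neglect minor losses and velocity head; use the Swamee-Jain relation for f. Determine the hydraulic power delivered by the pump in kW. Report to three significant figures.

V = 4Q/(πD²) = 2.235 m/s; Re = 7.10×10^5; ε/D = 7.93×10^-5; f = 0.01365
h_f = f(L/D)V²/2g = 15.90 m
Total head H = z + h_f = 26.4 + 15.90 = 42.30 m
P_hyd = ρgQH = 1000·9.81·0.425·42.30 = 176.4 kW

P_hyd ≈ 176 kW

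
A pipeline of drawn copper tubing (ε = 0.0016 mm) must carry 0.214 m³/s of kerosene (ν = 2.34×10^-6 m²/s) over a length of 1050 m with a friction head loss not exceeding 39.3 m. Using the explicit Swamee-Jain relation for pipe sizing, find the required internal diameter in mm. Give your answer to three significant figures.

Swamee-Jain (Type III): D = 0.66·[ε^1.25·(LQ²/(gh_f))^4.75 + ν·Q^9.4·(L/(gh_f))^5.2]^0.04
LQ²/(gh_f) = 0.1247; L/(gh_f) = 2.724
Term 1 = ε^1.25·(…)^4.75 = 2.89×10^-12; Term 2 = ν·Q^9.4·(…)^5.2 = 2.18×10^-10
D = 0.66·(2.89×10^-12 + 2.18×10^-10)^0.04 = 0.2712 m = 271 mm
Check: V = 3.70 m/s, Re = 4.29×10^5, f = 0.01354, h_f = 36.7 m ≈ 39.3 m ✓

D ≈ 271 mm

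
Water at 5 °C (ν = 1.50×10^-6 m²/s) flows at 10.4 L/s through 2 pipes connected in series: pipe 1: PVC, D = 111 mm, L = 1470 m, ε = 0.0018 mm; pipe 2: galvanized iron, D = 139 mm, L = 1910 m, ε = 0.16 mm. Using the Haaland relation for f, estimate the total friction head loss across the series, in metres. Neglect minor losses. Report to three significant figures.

H ≈ 22.3 m

Pipe 1: V = 1.075 m/s, Re = 7.95×10^4, ε/D = 1.62×10^-5, f = 0.01876, h_1 = f(L/D)V²/2g = 14.63 m
Pipe 2: V = 0.6854 m/s, Re = 6.35×10^4, ε/D = 0.00115, f = 0.02348, h_2 = f(L/D)V²/2g = 7.723 m
Series → Q common, losses add: H = Σh = 22.35 m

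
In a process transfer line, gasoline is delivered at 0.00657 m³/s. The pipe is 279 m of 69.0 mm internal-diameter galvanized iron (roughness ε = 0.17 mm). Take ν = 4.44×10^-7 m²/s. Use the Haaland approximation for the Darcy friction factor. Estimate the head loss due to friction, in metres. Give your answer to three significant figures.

V = 4Q/(πD²) = 4·0.00657/(π·0.0690²) = 1.757 m/s
Re = VD/ν = 1.757·0.0690/4.44×10^-7 = 2.73×10^5 → turbulent
ε/D = 0.17/69.0 = 0.00246
Haaland: f = 0.02533
h_f = f(L/D)V²/(2g) = 0.02533·(279/0.0690)·1.757²/(2·9.81) = 16.12 m

h_f ≈ 16.1 m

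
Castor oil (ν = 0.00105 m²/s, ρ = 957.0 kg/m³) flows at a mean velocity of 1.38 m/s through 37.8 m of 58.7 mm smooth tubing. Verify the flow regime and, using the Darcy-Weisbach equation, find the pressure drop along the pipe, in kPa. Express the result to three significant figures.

Re = VD/ν = 1.38·0.05870/0.00105 = 77.1 → laminar (Re < 2300)
f = 64/Re = 0.8296
h_f = f(L/D)V²/(2g) = 0.8296·(37.8/0.05870)·1.38²/(2·9.81) = 51.85 m
Δp = ρg·h_f = 957.0·9.81·51.85 = 486.8 kPa

Δp ≈ 487 kPa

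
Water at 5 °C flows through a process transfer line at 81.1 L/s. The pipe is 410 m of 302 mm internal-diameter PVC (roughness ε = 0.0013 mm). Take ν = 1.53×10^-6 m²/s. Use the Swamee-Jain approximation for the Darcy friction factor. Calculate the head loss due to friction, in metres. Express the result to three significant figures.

h_f ≈ 1.35 m

V = 4Q/(πD²) = 4·0.0811/(π·0.302²) = 1.132 m/s
Re = VD/ν = 1.132·0.302/1.53×10^-6 = 2.23×10^5 → turbulent
ε/D = 0.0013/302 = 4.30×10^-6
Swamee-Jain: f = 0.01524
h_f = f(L/D)V²/(2g) = 0.01524·(410/0.302)·1.132²/(2·9.81) = 1.352 m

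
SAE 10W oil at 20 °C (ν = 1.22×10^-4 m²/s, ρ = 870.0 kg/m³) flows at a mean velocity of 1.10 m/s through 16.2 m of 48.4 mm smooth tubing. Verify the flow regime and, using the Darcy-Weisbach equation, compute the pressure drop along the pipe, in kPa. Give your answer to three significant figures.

Re = VD/ν = 1.10·0.04840/1.22×10^-4 = 436 → laminar (Re < 2300)
f = 64/Re = 0.1467
h_f = f(L/D)V²/(2g) = 0.1467·(16.2/0.04840)·1.10²/(2·9.81) = 3.027 m
Δp = ρg·h_f = 870.0·9.81·3.027 = 25.84 kPa

Δp ≈ 25.8 kPa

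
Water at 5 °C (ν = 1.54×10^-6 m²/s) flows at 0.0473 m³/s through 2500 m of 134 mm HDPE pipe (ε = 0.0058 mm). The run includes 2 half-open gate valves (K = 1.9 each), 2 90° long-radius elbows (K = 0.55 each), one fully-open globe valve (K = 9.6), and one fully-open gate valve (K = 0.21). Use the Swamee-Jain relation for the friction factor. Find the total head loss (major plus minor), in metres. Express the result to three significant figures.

V = 4Q/(πD²) = 3.354 m/s; V²/2g = 0.5734 m
Re = 2.92×10^5, ε/D = 4.33×10^-5 → f = 0.01493 (Swamee-Jain)
Major: h_f = f(L/D)·V²/2g = 0.01493·18657·0.5734 = 159.7 m
Minor: ΣK = 14.7; h_m = ΣK·V²/2g = 8.434 m
Total H_L = 159.7 + 8.434 = 168.1 m

H_L ≈ 168 m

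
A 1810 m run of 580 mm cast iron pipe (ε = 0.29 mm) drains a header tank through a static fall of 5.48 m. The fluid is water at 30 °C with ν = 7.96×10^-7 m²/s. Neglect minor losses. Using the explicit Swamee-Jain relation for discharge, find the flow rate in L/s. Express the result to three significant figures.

Swamee-Jain (Type II): Q = -0.965·√(gD⁵h_f/L)·ln[ε/(3.7D) + √(3.17ν²L/(gD³h_f))]
√(gD⁵h_f/L) = √(9.81·0.580⁵·5.48/1810) = 0.04415
ε/(3.7D) = 1.35×10^-4; √(3.17ν²L/(gD³h_f)) = 1.86×10^-5
Q = -0.965·0.04415·ln(1.538×10^-4) = 0.3741 m³/s
Check: V = 1.42 m/s, Re = 1.03×10^6, f = 0.01728, h_f = 5.51 m ≈ 5.48 m ✓

Q ≈ 374 L/s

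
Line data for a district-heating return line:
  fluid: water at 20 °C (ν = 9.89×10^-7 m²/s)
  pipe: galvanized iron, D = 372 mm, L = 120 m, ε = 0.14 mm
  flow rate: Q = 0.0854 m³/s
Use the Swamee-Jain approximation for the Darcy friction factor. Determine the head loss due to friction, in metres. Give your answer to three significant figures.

h_f ≈ 0.179 m

V = 4Q/(πD²) = 4·0.0854/(π·0.372²) = 0.7857 m/s
Re = VD/ν = 0.7857·0.372/9.89×10^-7 = 2.96×10^5 → turbulent
ε/D = 0.14/372 = 3.76×10^-4
Swamee-Jain: f = 0.01760
h_f = f(L/D)V²/(2g) = 0.01760·(120/0.372)·0.7857²/(2·9.81) = 0.1786 m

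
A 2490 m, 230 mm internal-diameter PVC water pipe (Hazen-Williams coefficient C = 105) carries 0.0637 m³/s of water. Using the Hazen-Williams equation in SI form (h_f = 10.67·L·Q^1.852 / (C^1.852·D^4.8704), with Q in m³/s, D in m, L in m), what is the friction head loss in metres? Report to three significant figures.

h_f ≈ 37.6 m

h_f = 10.67·2490·0.0637^1.852 / (105^1.852·0.230^4.8704) = 37.59 m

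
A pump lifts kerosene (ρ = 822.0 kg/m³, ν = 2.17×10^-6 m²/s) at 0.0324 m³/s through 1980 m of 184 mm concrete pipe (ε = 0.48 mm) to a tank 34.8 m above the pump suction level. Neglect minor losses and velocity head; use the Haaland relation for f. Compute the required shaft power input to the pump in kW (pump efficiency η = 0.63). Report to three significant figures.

V = 4Q/(πD²) = 1.218 m/s; Re = 1.03×10^5; ε/D = 0.00261; f = 0.02646
h_f = f(L/D)V²/2g = 21.54 m
Total head H = z + h_f = 34.8 + 21.54 = 56.34 m
P_hyd = ρgQH = 822.0·9.81·0.0324·56.34 = 14.72 kW
P_shaft = P_hyd/η = 14.72/0.63 = 23.37 kW

P_shaft ≈ 23.4 kW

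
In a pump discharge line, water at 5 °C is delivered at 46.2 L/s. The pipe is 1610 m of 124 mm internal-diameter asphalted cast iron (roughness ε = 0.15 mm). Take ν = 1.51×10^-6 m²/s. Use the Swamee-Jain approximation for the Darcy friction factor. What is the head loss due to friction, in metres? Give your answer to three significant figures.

h_f ≈ 209 m

V = 4Q/(πD²) = 4·0.0462/(π·0.124²) = 3.826 m/s
Re = VD/ν = 3.826·0.124/1.51×10^-6 = 3.14×10^5 → turbulent
ε/D = 0.15/124 = 0.00121
Swamee-Jain: f = 0.02154
h_f = f(L/D)V²/(2g) = 0.02154·(1610/0.124)·3.826²/(2·9.81) = 208.6 m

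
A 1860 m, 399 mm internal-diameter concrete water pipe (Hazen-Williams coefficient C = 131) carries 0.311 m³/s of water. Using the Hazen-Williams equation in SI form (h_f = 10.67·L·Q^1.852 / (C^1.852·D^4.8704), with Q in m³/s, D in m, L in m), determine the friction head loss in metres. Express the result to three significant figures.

h_f = 10.67·1860·0.311^1.852 / (131^1.852·0.399^4.8704) = 24.02 m

h_f ≈ 24.0 m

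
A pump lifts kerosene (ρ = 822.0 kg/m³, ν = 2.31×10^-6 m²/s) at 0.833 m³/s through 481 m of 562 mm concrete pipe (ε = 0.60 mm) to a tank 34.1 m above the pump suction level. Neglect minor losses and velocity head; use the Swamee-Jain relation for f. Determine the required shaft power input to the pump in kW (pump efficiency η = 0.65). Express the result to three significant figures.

V = 4Q/(πD²) = 3.358 m/s; Re = 8.17×10^5; ε/D = 0.00107; f = 0.02040
h_f = f(L/D)V²/2g = 10.04 m
Total head H = z + h_f = 34.1 + 10.04 = 44.14 m
P_hyd = ρgQH = 822.0·9.81·0.833·44.14 = 296.5 kW
P_shaft = P_hyd/η = 296.5/0.65 = 456.1 kW

P_shaft ≈ 456 kW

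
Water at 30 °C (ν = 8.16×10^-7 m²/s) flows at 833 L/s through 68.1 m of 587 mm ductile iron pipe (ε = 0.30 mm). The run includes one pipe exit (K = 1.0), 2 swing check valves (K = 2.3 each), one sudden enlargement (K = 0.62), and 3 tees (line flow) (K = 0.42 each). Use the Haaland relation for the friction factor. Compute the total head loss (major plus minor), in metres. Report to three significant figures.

H_L ≈ 4.57 m

V = 4Q/(πD²) = 3.078 m/s; V²/2g = 0.4829 m
Re = 2.21×10^6, ε/D = 5.11×10^-4 → f = 0.01702 (Haaland)
Major: h_f = f(L/D)·V²/2g = 0.01702·116.0·0.4829 = 0.9533 m
Minor: ΣK = 7.48; h_m = ΣK·V²/2g = 3.612 m
Total H_L = 0.9533 + 3.612 = 4.565 m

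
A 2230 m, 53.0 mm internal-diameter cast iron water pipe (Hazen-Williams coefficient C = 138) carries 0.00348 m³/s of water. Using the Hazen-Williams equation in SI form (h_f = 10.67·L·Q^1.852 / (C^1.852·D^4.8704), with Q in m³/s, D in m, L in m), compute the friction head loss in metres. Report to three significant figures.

h_f ≈ 118 m

h_f = 10.67·2230·0.00348^1.852 / (138^1.852·0.0530^4.8704) = 118.5 m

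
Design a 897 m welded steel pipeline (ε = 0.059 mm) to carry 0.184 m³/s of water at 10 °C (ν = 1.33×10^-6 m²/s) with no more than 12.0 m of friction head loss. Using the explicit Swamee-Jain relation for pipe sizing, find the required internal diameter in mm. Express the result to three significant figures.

D ≈ 321 mm

Swamee-Jain (Type III): D = 0.66·[ε^1.25·(LQ²/(gh_f))^4.75 + ν·Q^9.4·(L/(gh_f))^5.2]^0.04
LQ²/(gh_f) = 0.2580; L/(gh_f) = 7.620
Term 1 = ε^1.25·(…)^4.75 = 8.29×10^-9; Term 2 = ν·Q^9.4·(…)^5.2 = 6.30×10^-9
D = 0.66·(8.29×10^-9 + 6.30×10^-9)^0.04 = 0.3207 m = 321 mm
Check: V = 2.28 m/s, Re = 5.49×10^5, f = 0.01523, h_f = 11.3 m ≈ 12.0 m ✓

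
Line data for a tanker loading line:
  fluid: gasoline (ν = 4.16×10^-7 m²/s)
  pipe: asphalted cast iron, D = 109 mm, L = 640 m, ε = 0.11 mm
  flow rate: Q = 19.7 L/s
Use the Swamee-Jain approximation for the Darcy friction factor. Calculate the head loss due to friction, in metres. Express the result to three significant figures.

V = 4Q/(πD²) = 4·0.0197/(π·0.109²) = 2.111 m/s
Re = VD/ν = 2.111·0.109/4.16×10^-7 = 5.53×10^5 → turbulent
ε/D = 0.11/109 = 0.00101
Swamee-Jain: f = 0.02034
h_f = f(L/D)V²/(2g) = 0.02034·(640/0.109)·2.111²/(2·9.81) = 27.12 m

h_f ≈ 27.1 m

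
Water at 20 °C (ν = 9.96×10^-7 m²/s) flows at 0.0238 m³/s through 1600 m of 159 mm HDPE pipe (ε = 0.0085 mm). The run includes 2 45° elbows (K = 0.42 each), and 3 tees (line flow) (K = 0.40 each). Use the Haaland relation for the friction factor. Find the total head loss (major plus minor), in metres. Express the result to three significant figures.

V = 4Q/(πD²) = 1.199 m/s; V²/2g = 0.07323 m
Re = 1.91×10^5, ε/D = 5.35×10^-5 → f = 0.01598 (Haaland)
Major: h_f = f(L/D)·V²/2g = 0.01598·10063·0.07323 = 11.78 m
Minor: ΣK = 2.04; h_m = ΣK·V²/2g = 0.1494 m
Total H_L = 11.78 + 0.1494 = 11.93 m

H_L ≈ 11.9 m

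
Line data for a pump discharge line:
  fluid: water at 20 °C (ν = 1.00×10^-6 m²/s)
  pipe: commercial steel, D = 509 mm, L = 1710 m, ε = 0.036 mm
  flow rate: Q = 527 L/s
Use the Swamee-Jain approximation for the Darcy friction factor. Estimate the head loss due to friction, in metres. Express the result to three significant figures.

V = 4Q/(πD²) = 4·0.527/(π·0.509²) = 2.590 m/s
Re = VD/ν = 2.590·0.509/1.00×10^-6 = 1.32×10^6 → turbulent
ε/D = 0.036/509 = 7.07×10^-5
Swamee-Jain: f = 0.01272
h_f = f(L/D)V²/(2g) = 0.01272·(1710/0.509)·2.590²/(2·9.81) = 14.61 m

h_f ≈ 14.6 m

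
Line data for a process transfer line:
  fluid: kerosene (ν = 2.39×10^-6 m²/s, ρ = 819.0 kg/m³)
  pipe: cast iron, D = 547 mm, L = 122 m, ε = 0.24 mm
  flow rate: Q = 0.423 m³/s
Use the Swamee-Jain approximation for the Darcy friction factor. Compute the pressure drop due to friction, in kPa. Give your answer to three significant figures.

Δp ≈ 5.20 kPa

V = 4Q/(πD²) = 4·0.423/(π·0.547²) = 1.800 m/s
Re = VD/ν = 1.800·0.547/2.39×10^-6 = 4.12×10^5 → turbulent
ε/D = 0.24/547 = 4.39×10^-4
Swamee-Jain: f = 0.01758
h_f = f(L/D)V²/(2g) = 0.01758·(122/0.547)·1.800²/(2·9.81) = 0.6474 m
Δp = ρg·h_f = 819.0·9.81·0.6474 = 5.202 kPa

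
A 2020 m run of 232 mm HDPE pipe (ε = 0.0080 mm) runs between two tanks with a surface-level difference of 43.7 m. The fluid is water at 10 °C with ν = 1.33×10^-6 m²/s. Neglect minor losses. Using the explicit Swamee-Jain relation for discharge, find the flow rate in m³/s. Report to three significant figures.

Swamee-Jain (Type II): Q = -0.965·√(gD⁵h_f/L)·ln[ε/(3.7D) + √(3.17ν²L/(gD³h_f))]
√(gD⁵h_f/L) = √(9.81·0.232⁵·43.7/2020) = 0.01194
ε/(3.7D) = 9.32×10^-6; √(3.17ν²L/(gD³h_f)) = 4.60×10^-5
Q = -0.965·0.01194·ln(5.532×10^-5) = 0.1130 m³/s
Check: V = 2.67 m/s, Re = 4.66×10^5, f = 0.01376, h_f = 43.6 m ≈ 43.7 m ✓

Q ≈ 0.113 m³/s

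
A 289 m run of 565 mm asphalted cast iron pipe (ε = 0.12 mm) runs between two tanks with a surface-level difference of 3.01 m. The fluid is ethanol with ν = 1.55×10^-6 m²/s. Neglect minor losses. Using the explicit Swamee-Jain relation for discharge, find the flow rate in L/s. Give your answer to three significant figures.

Q ≈ 700 L/s

Swamee-Jain (Type II): Q = -0.965·√(gD⁵h_f/L)·ln[ε/(3.7D) + √(3.17ν²L/(gD³h_f))]
√(gD⁵h_f/L) = √(9.81·0.565⁵·3.01/289) = 0.07670
ε/(3.7D) = 5.74×10^-5; √(3.17ν²L/(gD³h_f)) = 2.03×10^-5
Q = -0.965·0.07670·ln(7.773×10^-5) = 0.7003 m³/s
Check: V = 2.79 m/s, Re = 1.02×10^6, f = 0.01489, h_f = 3.03 m ≈ 3.01 m ✓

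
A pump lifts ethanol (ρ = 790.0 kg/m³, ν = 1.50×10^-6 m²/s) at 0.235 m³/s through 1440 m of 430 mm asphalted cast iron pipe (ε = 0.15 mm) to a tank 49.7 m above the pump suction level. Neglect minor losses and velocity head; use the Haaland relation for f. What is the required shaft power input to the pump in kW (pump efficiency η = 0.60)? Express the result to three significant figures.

P_shaft ≈ 173 kW

V = 4Q/(πD²) = 1.618 m/s; Re = 4.64×10^5; ε/D = 3.49×10^-4; f = 0.01661
h_f = f(L/D)V²/2g = 7.424 m
Total head H = z + h_f = 49.7 + 7.424 = 57.12 m
P_hyd = ρgQH = 790.0·9.81·0.235·57.12 = 104.0 kW
P_shaft = P_hyd/η = 104.0/0.60 = 173.4 kW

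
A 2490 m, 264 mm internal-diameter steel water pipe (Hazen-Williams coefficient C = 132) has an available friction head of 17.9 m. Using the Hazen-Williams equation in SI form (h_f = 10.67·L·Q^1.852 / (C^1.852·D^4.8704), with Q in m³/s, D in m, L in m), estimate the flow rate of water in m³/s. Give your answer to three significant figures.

Q ≈ 0.0771 m³/s

Rearranging: Q = [h_f·C^1.852·D^4.8704 / (10.67·L)]^(1/1.852)
Q = [17.9·132^1.852·0.264^4.8704 / (10.67·2490)]^0.540 = 0.07709 m³/s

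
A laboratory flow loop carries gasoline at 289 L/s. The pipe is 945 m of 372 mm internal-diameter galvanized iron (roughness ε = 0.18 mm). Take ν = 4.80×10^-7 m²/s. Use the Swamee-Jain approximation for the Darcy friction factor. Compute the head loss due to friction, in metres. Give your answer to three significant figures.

V = 4Q/(πD²) = 4·0.289/(π·0.372²) = 2.659 m/s
Re = VD/ν = 2.659·0.372/4.80×10^-7 = 2.06×10^6 → turbulent
ε/D = 0.18/372 = 4.84×10^-4
Swamee-Jain: f = 0.01690
h_f = f(L/D)V²/(2g) = 0.01690·(945/0.372)·2.659²/(2·9.81) = 15.48 m

h_f ≈ 15.5 m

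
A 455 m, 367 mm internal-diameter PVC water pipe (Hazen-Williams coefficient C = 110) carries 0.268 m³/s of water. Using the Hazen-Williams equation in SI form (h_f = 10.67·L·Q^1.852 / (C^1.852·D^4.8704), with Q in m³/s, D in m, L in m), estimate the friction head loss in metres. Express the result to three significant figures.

h_f ≈ 9.26 m

h_f = 10.67·455·0.268^1.852 / (110^1.852·0.367^4.8704) = 9.261 m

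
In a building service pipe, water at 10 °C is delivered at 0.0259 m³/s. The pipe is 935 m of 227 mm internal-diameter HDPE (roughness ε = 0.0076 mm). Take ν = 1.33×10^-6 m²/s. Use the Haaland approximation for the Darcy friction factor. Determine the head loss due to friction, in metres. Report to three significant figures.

V = 4Q/(πD²) = 4·0.0259/(π·0.227²) = 0.6400 m/s
Re = VD/ν = 0.6400·0.227/1.33×10^-6 = 1.09×10^5 → turbulent
ε/D = 0.0076/227 = 3.35×10^-5
Haaland: f = 0.01764
h_f = f(L/D)V²/(2g) = 0.01764·(935/0.227)·0.6400²/(2·9.81) = 1.517 m

h_f ≈ 1.52 m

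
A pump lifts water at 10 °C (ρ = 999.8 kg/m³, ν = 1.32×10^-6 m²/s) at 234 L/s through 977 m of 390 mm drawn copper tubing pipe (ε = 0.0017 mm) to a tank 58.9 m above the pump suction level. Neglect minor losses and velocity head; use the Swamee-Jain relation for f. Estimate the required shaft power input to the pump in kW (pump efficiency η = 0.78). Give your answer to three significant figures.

P_shaft ≈ 192 kW

V = 4Q/(πD²) = 1.959 m/s; Re = 5.79×10^5; ε/D = 4.36×10^-6; f = 0.01283
h_f = f(L/D)V²/2g = 6.287 m
Total head H = z + h_f = 58.9 + 6.287 = 65.19 m
P_hyd = ρgQH = 999.8·9.81·0.234·65.19 = 149.6 kW
P_shaft = P_hyd/η = 149.6/0.78 = 191.8 kW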